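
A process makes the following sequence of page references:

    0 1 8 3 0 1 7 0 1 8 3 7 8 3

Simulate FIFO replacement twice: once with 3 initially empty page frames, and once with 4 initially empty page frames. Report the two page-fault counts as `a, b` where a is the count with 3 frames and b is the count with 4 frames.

3 frames: F F F F F F F . . F F . . . → 9 faults.
4 frames: F F F F . . F F F F F F . . → 10 faults.
10 > 9: adding a frame increased faults — Belady's anomaly.

9, 10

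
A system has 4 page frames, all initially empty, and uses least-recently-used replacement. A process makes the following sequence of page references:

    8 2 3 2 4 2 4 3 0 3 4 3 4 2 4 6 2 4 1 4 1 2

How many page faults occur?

7

8: fault, frames [8]
2: fault, frames [8, 2]
3: fault, frames [8, 2, 3]
2: hit
4: fault, frames [8, 3, 2, 4]
2: hit
4: hit
3: hit
0: fault, evict 8, frames [2, 4, 3, 0]
3: hit
4: hit
3: hit
4: hit
2: hit
4: hit
6: fault, evict 0, frames [3, 2, 4, 6]
2: hit
4: hit
1: fault, evict 3, frames [6, 2, 4, 1]
4: hit
1: hit
2: hit
Page faults: 7.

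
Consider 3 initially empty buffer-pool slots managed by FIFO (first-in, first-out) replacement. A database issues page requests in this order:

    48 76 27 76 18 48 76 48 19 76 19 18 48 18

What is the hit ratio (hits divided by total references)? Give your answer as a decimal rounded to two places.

48: miss, frames [48]
76: miss, frames [48, 76]
27: miss, frames [48, 76, 27]
76: hit
18: miss, evict 48, frames [76, 27, 18]
48: miss, evict 76, frames [27, 18, 48]
76: miss, evict 27, frames [18, 48, 76]
48: hit
19: miss, evict 18, frames [48, 76, 19]
76: hit
19: hit
18: miss, evict 48, frames [76, 19, 18]
48: miss, evict 76, frames [19, 18, 48]
18: hit
Hits: 5 of 14 references → 5/14 = 0.3571.

0.36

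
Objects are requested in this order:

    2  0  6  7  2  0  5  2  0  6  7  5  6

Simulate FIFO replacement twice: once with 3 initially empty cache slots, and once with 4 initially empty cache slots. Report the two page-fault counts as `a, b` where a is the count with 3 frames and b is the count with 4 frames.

3 frames: F F F F F F F . . F F . . → 9 faults.
4 frames: F F F F . . F F F F F F . → 10 faults.
10 > 9: adding a frame increased faults — Belady's anomaly.

9, 10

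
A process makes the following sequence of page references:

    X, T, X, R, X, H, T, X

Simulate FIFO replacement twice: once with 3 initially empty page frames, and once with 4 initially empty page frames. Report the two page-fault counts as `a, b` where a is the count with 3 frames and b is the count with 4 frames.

5, 4

3 frames: F F . F . F . F → 5 faults.
4 frames: F F . F . F . . → 4 faults.
4 < 5: adding a frame reduced faults, as is typical.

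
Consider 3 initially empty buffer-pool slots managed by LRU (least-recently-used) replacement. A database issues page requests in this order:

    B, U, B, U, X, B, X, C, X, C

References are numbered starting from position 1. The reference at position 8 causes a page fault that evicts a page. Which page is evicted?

U

pos 1: B → fault, frames {B}
pos 2: U → fault, frames {B,U}
pos 3: B → hit
pos 4: U → hit
pos 5: X → fault, frames {B,U,X}
pos 6: B → hit
pos 7: X → hit
pos 8: C → fault, evict U, frames {B,X,C}
At position 8, page U is evicted.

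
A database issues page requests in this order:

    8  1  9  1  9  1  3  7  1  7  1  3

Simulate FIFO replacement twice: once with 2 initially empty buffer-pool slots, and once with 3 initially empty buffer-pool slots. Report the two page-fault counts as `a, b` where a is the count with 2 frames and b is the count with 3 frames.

2 frames: F F F . . . F F F . . F → 7 faults.
3 frames: F F F . . . F F F . . . → 6 faults.
6 < 7: adding a frame reduced faults, as is typical.

7, 6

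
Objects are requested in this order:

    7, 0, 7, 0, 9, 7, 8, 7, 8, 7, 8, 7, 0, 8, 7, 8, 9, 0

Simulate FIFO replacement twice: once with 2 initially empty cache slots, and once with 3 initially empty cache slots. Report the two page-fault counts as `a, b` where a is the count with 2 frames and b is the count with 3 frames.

10, 7

2 frames: F F . . F F F . . . . . F . F F F F → 10 faults.
3 frames: F F . . F . F F . . . . F . . . F . → 7 faults.
7 < 10: adding a frame reduced faults, as is typical.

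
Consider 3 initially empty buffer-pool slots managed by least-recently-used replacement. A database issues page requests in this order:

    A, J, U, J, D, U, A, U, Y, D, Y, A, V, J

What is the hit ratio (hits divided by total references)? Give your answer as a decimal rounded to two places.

A: fault, frames [A]
J: fault, frames [A, J]
U: fault, frames [A, J, U]
J: hit
D: fault, evict A, frames [U, J, D]
U: hit
A: fault, evict J, frames [D, U, A]
U: hit
Y: fault, evict D, frames [A, U, Y]
D: fault, evict A, frames [U, Y, D]
Y: hit
A: fault, evict U, frames [D, Y, A]
V: fault, evict D, frames [Y, A, V]
J: fault, evict Y, frames [A, V, J]
Hits: 4 of 14 references → 4/14 = 0.2857.

0.29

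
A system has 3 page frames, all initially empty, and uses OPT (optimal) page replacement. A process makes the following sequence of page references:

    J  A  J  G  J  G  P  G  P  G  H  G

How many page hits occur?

J -> miss, frames {J}
A -> miss, frames {J,A}
J -> hit
G -> miss, frames {J,A,G}
J -> hit
G -> hit
P -> miss, evict A, frames {J,G,P}
G -> hit
P -> hit
G -> hit
H -> miss, evict P, frames {J,G,H}
G -> hit
Hits: 7.

7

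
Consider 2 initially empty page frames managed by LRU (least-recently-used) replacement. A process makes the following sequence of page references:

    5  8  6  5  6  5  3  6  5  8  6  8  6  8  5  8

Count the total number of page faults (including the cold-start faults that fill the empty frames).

5 → miss, frames {5}
8 → miss, frames {5,8}
6 → miss, evict 5, frames {8,6}
5 → miss, evict 8, frames {6,5}
6 → hit
5 → hit
3 → miss, evict 6, frames {5,3}
6 → miss, evict 5, frames {3,6}
5 → miss, evict 3, frames {6,5}
8 → miss, evict 6, frames {5,8}
6 → miss, evict 5, frames {8,6}
8 → hit
6 → hit
8 → hit
5 → miss, evict 6, frames {8,5}
8 → hit
Page faults: 10.

10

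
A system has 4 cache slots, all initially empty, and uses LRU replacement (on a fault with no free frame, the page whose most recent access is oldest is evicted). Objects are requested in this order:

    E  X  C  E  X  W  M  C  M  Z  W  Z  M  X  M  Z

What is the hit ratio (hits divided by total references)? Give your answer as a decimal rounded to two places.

E: fault, frames [E]
X: fault, frames [E, X]
C: fault, frames [E, X, C]
E: hit
X: hit
W: fault, frames [C, E, X, W]
M: fault, evict C, frames [E, X, W, M]
C: fault, evict E, frames [X, W, M, C]
M: hit
Z: fault, evict X, frames [W, C, M, Z]
W: hit
Z: hit
M: hit
X: fault, evict C, frames [W, Z, M, X]
M: hit
Z: hit
Hits: 8 of 16 references → 8/16 = 0.5000.

0.50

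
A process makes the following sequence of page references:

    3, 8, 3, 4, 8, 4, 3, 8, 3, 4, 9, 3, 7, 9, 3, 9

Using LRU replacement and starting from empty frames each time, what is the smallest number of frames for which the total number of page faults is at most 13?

2

f=1: 16 faults
f=2: 12 faults
f=3: 5 faults
f=4: 5 faults
f=5: 5 faults
Smallest f with faults ≤ 13 is 2.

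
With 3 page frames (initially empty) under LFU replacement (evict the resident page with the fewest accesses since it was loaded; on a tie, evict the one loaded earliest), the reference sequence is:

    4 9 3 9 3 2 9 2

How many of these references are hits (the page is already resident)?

4 -> miss, frames [4]
9 -> miss, frames [4, 9]
3 -> miss, frames [4, 9, 3]
9 -> hit
3 -> hit
2 -> miss, evict 4, frames [9, 3, 2]
9 -> hit
2 -> hit
Hits: 4.

4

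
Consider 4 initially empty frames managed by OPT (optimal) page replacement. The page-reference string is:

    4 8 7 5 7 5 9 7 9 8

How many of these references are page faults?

4: fault, frames [4]
8: fault, frames [4, 8]
7: fault, frames [4, 8, 7]
5: fault, frames [4, 8, 7, 5]
7: hit
5: hit
9: fault, evict 5, frames [4, 8, 7, 9]
7: hit
9: hit
8: hit
Page faults: 5.

5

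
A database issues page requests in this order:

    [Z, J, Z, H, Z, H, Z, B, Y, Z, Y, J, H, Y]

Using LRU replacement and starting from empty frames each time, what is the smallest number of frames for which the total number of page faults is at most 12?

2

f=1: 14 faults
f=2: 9 faults
f=3: 7 faults
f=4: 7 faults
f=5: 5 faults
Smallest f with faults ≤ 12 is 2.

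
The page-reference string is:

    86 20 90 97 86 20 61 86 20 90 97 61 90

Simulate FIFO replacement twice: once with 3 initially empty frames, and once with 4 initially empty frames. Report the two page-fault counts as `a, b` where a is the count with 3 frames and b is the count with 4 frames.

3 frames: F F F F F F F . . F F . . → 9 faults.
4 frames: F F F F . . F F F F F F . → 10 faults.
10 > 9: adding a frame increased faults — Belady's anomaly.

9, 10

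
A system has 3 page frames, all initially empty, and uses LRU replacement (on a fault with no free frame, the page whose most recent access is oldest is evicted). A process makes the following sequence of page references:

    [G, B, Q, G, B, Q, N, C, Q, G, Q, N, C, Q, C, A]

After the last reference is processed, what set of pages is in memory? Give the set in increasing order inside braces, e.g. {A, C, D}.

G → fault, frames {G}
B → fault, frames {G,B}
Q → fault, frames {G,B,Q}
G → hit
B → hit
Q → hit
N → fault, evict G, frames {B,Q,N}
C → fault, evict B, frames {Q,N,C}
Q → hit
G → fault, evict N, frames {C,Q,G}
Q → hit
N → fault, evict C, frames {G,Q,N}
C → fault, evict G, frames {Q,N,C}
Q → hit
C → hit
A → fault, evict N, frames {Q,C,A}

{A, C, Q}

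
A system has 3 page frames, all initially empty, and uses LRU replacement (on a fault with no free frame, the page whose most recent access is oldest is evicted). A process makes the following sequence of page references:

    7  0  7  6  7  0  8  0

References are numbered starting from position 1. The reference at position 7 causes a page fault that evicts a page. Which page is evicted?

pos 1: 7: miss, frames [7]
pos 2: 0: miss, frames [7, 0]
pos 3: 7: hit
pos 4: 6: miss, frames [0, 7, 6]
pos 5: 7: hit
pos 6: 0: hit
pos 7: 8: miss, evict 6, frames [7, 0, 8]
At position 7, page 6 is evicted.

6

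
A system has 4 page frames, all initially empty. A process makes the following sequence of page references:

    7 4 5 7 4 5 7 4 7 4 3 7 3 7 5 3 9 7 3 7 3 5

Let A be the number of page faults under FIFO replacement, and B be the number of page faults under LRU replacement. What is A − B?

Under FIFO: F F F . . . . . . . F . . . . . F F . . . . → 6 faults.
Under LRU: F F F . . . . . . . F . . . . . F . . . . . → 5 faults.
A − B = 6 − 5 = 1.

1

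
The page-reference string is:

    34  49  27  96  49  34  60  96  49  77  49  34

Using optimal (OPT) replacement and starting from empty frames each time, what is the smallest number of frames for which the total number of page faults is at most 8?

3

f=1: 12 faults
f=2: 9 faults
f=3: 7 faults
f=4: 6 faults
f=5: 6 faults
f=6: 6 faults
Smallest f with faults ≤ 8 is 3.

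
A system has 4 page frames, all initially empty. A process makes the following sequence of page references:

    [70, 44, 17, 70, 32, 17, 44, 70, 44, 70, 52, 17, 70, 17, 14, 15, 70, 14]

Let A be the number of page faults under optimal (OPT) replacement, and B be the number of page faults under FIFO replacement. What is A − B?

-1

Under OPT: F F F . F . . . . . F . . . F F . . → 7 faults.
Under FIFO: F F F . F . . . . . F . F . F F . . → 8 faults.
A − B = 7 − 8 = -1.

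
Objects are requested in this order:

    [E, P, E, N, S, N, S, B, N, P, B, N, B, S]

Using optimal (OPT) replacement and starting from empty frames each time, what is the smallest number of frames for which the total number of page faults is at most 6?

f=1: 14 faults
f=2: 8 faults
f=3: 6 faults
f=4: 5 faults
f=5: 5 faults
Smallest f with faults ≤ 6 is 3.

3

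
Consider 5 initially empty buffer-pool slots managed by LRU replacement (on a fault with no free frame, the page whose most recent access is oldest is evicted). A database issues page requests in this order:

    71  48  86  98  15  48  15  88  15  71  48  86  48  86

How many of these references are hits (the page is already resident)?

71 → miss, frames [71]
48 → miss, frames [71, 48]
86 → miss, frames [71, 48, 86]
98 → miss, frames [71, 48, 86, 98]
15 → miss, frames [71, 48, 86, 98, 15]
48 → hit
15 → hit
88 → miss, evict 71, frames [86, 98, 48, 15, 88]
15 → hit
71 → miss, evict 86, frames [98, 48, 88, 15, 71]
48 → hit
86 → miss, evict 98, frames [88, 15, 71, 48, 86]
48 → hit
86 → hit
Hits: 6.

6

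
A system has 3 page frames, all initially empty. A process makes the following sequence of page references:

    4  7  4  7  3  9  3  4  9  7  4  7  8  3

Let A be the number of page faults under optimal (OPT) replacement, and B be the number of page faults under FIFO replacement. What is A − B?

-2

Under OPT: F F . . F F . . . F . . F . → 6 faults.
Under FIFO: F F . . F F . F . F . . F F → 8 faults.
A − B = 6 − 8 = -2.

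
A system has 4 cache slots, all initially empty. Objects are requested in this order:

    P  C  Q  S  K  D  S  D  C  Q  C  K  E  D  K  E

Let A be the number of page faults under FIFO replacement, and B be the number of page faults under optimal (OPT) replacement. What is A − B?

2

Under FIFO: F F F F F F . . F F . . F . F . → 10 faults.
Under OPT: F F F F F F . . . . . F F . . . → 8 faults.
A − B = 10 − 8 = 2.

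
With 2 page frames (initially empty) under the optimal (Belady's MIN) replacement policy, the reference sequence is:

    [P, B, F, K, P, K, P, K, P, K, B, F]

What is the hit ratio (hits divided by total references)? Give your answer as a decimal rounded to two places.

P → fault, frames {P}
B → fault, frames {P,B}
F → fault, evict B, frames {P,F}
K → fault, evict F, frames {P,K}
P → hit
K → hit
P → hit
K → hit
P → hit
K → hit
B → fault, evict K, frames {P,B}
F → fault, evict B, frames {P,F}
Hits: 6 of 12 references → 6/12 = 0.5000.

0.50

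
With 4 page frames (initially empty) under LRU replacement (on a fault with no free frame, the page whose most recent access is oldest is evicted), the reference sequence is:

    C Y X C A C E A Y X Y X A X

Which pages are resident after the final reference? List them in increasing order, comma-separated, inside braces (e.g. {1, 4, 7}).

{A, E, X, Y}

C → miss, frames {C}
Y → miss, frames {C,Y}
X → miss, frames {C,Y,X}
C → hit
A → miss, frames {Y,X,C,A}
C → hit
E → miss, evict Y, frames {X,A,C,E}
A → hit
Y → miss, evict X, frames {C,E,A,Y}
X → miss, evict C, frames {E,A,Y,X}
Y → hit
X → hit
A → hit
X → hit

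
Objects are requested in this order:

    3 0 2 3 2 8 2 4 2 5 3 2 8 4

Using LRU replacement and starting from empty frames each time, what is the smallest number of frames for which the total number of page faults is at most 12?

2

f=1: 14 faults
f=2: 11 faults
f=3: 9 faults
f=4: 9 faults
f=5: 6 faults
f=6: 6 faults
Smallest f with faults ≤ 12 is 2.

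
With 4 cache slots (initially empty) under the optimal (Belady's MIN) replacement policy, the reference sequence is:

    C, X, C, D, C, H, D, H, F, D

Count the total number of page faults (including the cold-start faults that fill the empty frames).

C: miss, frames {C}
X: miss, frames {C,X}
C: hit
D: miss, frames {C,X,D}
C: hit
H: miss, frames {C,X,D,H}
D: hit
H: hit
F: miss, evict H, frames {C,X,D,F}
D: hit
Page faults: 5.

5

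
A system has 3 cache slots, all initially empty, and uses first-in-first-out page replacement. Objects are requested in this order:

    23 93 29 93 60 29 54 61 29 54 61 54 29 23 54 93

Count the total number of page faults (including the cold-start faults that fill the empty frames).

10

23 → miss, frames {23}
93 → miss, frames {23,93}
29 → miss, frames {23,93,29}
93 → hit
60 → miss, evict 23, frames {93,29,60}
29 → hit
54 → miss, evict 93, frames {29,60,54}
61 → miss, evict 29, frames {60,54,61}
29 → miss, evict 60, frames {54,61,29}
54 → hit
61 → hit
54 → hit
29 → hit
23 → miss, evict 54, frames {61,29,23}
54 → miss, evict 61, frames {29,23,54}
93 → miss, evict 29, frames {23,54,93}
Page faults: 10.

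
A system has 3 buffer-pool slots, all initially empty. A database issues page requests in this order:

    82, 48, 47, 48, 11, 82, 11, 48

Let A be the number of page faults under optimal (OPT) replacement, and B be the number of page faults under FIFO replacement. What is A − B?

Under OPT: F F F . F . . . → 4 faults.
Under FIFO: F F F . F F . F → 6 faults.
A − B = 4 − 6 = -2.

-2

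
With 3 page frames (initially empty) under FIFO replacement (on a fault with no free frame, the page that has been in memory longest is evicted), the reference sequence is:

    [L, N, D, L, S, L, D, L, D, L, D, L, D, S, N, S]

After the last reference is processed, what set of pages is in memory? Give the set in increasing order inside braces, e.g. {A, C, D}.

{L, N, S}

L: fault, frames {L}
N: fault, frames {L,N}
D: fault, frames {L,N,D}
L: hit
S: fault, evict L, frames {N,D,S}
L: fault, evict N, frames {D,S,L}
D: hit
L: hit
D: hit
L: hit
D: hit
L: hit
D: hit
S: hit
N: fault, evict D, frames {S,L,N}
S: hit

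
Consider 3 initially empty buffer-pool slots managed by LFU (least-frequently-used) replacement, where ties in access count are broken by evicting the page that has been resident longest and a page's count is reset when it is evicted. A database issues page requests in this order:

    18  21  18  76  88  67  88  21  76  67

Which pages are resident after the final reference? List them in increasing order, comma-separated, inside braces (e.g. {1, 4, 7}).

18: miss, frames (18)
21: miss, frames (18 21)
18: hit
76: miss, frames (18 21 76)
88: miss, evict 21, frames (18 76 88)
67: miss, evict 76, frames (18 88 67)
88: hit
21: miss, evict 67, frames (18 88 21)
76: miss, evict 21, frames (18 88 76)
67: miss, evict 76, frames (18 88 67)

{18, 67, 88}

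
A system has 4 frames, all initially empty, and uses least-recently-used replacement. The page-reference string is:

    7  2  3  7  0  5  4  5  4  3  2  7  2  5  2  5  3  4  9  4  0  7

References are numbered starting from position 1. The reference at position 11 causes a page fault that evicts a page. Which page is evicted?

0

pos 1: 7 → miss, frames [7]
pos 2: 2 → miss, frames [7, 2]
pos 3: 3 → miss, frames [7, 2, 3]
pos 4: 7 → hit
pos 5: 0 → miss, frames [2, 3, 7, 0]
pos 6: 5 → miss, evict 2, frames [3, 7, 0, 5]
pos 7: 4 → miss, evict 3, frames [7, 0, 5, 4]
pos 8: 5 → hit
pos 9: 4 → hit
pos 10: 3 → miss, evict 7, frames [0, 5, 4, 3]
pos 11: 2 → miss, evict 0, frames [5, 4, 3, 2]
At position 11, page 0 is evicted.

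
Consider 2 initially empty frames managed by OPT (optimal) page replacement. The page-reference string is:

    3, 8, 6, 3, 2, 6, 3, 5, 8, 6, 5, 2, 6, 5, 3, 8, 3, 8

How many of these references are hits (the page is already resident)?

3 → fault, frames {3}
8 → fault, frames {3,8}
6 → fault, evict 8, frames {3,6}
3 → hit
2 → fault, evict 3, frames {6,2}
6 → hit
3 → fault, evict 2, frames {6,3}
5 → fault, evict 3, frames {6,5}
8 → fault, evict 5, frames {6,8}
6 → hit
5 → fault, evict 8, frames {6,5}
2 → fault, evict 5, frames {6,2}
6 → hit
5 → fault, evict 2, frames {6,5}
3 → fault, evict 5, frames {6,3}
8 → fault, evict 6, frames {3,8}
3 → hit
8 → hit
Hits: 6.

6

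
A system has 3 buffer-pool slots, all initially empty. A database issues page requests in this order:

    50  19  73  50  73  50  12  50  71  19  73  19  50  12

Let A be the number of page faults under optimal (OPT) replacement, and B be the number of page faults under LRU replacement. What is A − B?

-2

Under OPT: F F F . . . F . F . F . . F → 7 faults.
Under LRU: F F F . . . F . F F F . F F → 9 faults.
A − B = 7 − 9 = -2.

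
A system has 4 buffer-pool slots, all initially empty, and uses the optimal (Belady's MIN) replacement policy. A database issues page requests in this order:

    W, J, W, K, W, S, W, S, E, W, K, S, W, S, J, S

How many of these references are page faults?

W → fault, frames [W]
J → fault, frames [W, J]
W → hit
K → fault, frames [W, J, K]
W → hit
S → fault, frames [W, J, K, S]
W → hit
S → hit
E → fault, evict J, frames [W, K, S, E]
W → hit
K → hit
S → hit
W → hit
S → hit
J → fault, evict E, frames [W, K, S, J]
S → hit
Page faults: 6.

6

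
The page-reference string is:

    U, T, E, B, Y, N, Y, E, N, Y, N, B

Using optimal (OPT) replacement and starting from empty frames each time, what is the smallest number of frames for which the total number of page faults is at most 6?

4

f=1: 12 faults
f=2: 9 faults
f=3: 7 faults
f=4: 6 faults
f=5: 6 faults
f=6: 6 faults
Smallest f with faults ≤ 6 is 4.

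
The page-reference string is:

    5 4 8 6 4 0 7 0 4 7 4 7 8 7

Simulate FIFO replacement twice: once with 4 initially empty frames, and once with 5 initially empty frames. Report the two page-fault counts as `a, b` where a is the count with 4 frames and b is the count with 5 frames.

8, 6

4 frames: F F F F . F F . F . . . F . → 8 faults.
5 frames: F F F F . F F . . . . . . . → 6 faults.
6 < 8: adding a frame reduced faults, as is typical.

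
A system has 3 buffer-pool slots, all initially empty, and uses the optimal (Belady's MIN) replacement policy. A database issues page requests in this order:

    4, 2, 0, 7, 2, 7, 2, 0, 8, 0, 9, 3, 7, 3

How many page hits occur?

7

4: miss, frames (4)
2: miss, frames (4 2)
0: miss, frames (4 2 0)
7: miss, evict 4, frames (2 0 7)
2: hit
7: hit
2: hit
0: hit
8: miss, evict 2, frames (0 7 8)
0: hit
9: miss, evict 8, frames (0 7 9)
3: miss, evict 9, frames (0 7 3)
7: hit
3: hit
Hits: 7.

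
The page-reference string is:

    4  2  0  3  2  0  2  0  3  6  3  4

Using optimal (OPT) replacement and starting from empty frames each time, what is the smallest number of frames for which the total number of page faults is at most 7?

3

f=1: 12 faults
f=2: 8 faults
f=3: 6 faults
f=4: 5 faults
f=5: 5 faults
Smallest f with faults ≤ 7 is 3.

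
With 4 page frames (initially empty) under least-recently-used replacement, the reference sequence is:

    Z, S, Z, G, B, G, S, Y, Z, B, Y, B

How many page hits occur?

Z → miss, frames (Z)
S → miss, frames (Z S)
Z → hit
G → miss, frames (S Z G)
B → miss, frames (S Z G B)
G → hit
S → hit
Y → miss, evict Z, frames (B G S Y)
Z → miss, evict B, frames (G S Y Z)
B → miss, evict G, frames (S Y Z B)
Y → hit
B → hit
Hits: 5.

5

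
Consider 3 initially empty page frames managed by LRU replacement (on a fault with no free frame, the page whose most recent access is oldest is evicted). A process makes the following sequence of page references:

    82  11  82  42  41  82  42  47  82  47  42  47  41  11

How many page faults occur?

7

82 → miss, frames (82)
11 → miss, frames (82 11)
82 → hit
42 → miss, frames (11 82 42)
41 → miss, evict 11, frames (82 42 41)
82 → hit
42 → hit
47 → miss, evict 41, frames (82 42 47)
82 → hit
47 → hit
42 → hit
47 → hit
41 → miss, evict 82, frames (42 47 41)
11 → miss, evict 42, frames (47 41 11)
Page faults: 7.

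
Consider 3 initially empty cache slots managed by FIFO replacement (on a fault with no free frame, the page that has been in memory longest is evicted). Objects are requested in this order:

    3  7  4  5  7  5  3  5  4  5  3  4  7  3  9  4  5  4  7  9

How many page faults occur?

3 → fault, frames {3}
7 → fault, frames {3,7}
4 → fault, frames {3,7,4}
5 → fault, evict 3, frames {7,4,5}
7 → hit
5 → hit
3 → fault, evict 7, frames {4,5,3}
5 → hit
4 → hit
5 → hit
3 → hit
4 → hit
7 → fault, evict 4, frames {5,3,7}
3 → hit
9 → fault, evict 5, frames {3,7,9}
4 → fault, evict 3, frames {7,9,4}
5 → fault, evict 7, frames {9,4,5}
4 → hit
7 → fault, evict 9, frames {4,5,7}
9 → fault, evict 4, frames {5,7,9}
Page faults: 11.

11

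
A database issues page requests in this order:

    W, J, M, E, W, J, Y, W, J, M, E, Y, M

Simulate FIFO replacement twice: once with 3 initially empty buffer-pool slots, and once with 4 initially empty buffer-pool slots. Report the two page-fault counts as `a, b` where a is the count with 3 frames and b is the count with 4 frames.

3 frames: F F F F F F F . . F F . . → 9 faults.
4 frames: F F F F . . F F F F F F . → 10 faults.
10 > 9: adding a frame increased faults — Belady's anomaly.

9, 10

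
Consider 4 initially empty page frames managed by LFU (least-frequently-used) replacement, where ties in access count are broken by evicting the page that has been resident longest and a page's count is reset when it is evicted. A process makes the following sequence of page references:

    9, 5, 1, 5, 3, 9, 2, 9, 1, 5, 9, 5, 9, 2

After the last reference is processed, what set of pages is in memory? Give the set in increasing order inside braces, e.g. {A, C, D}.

{1, 2, 5, 9}

9 -> miss, frames [9]
5 -> miss, frames [9, 5]
1 -> miss, frames [9, 5, 1]
5 -> hit
3 -> miss, frames [9, 5, 1, 3]
9 -> hit
2 -> miss, evict 1, frames [9, 5, 3, 2]
9 -> hit
1 -> miss, evict 3, frames [9, 5, 2, 1]
5 -> hit
9 -> hit
5 -> hit
9 -> hit
2 -> hit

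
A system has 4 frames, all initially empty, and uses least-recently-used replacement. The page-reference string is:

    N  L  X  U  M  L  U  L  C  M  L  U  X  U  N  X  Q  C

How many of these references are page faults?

10

N -> fault, frames (N)
L -> fault, frames (N L)
X -> fault, frames (N L X)
U -> fault, frames (N L X U)
M -> fault, evict N, frames (L X U M)
L -> hit
U -> hit
L -> hit
C -> fault, evict X, frames (M U L C)
M -> hit
L -> hit
U -> hit
X -> fault, evict C, frames (M L U X)
U -> hit
N -> fault, evict M, frames (L X U N)
X -> hit
Q -> fault, evict L, frames (U N X Q)
C -> fault, evict U, frames (N X Q C)
Page faults: 10.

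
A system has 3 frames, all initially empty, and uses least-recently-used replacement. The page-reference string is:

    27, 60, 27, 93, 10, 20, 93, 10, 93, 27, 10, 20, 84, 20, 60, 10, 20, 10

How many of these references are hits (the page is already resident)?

27 → fault, frames (27)
60 → fault, frames (27 60)
27 → hit
93 → fault, frames (60 27 93)
10 → fault, evict 60, frames (27 93 10)
20 → fault, evict 27, frames (93 10 20)
93 → hit
10 → hit
93 → hit
27 → fault, evict 20, frames (10 93 27)
10 → hit
20 → fault, evict 93, frames (27 10 20)
84 → fault, evict 27, frames (10 20 84)
20 → hit
60 → fault, evict 10, frames (84 20 60)
10 → fault, evict 84, frames (20 60 10)
20 → hit
10 → hit
Hits: 8.

8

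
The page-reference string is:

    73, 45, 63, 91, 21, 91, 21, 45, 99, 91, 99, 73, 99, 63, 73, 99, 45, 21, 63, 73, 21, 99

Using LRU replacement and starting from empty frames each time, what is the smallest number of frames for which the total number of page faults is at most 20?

2

f=1: 22 faults
f=2: 18 faults
f=3: 15 faults
f=4: 13 faults
f=5: 9 faults
f=6: 6 faults
Smallest f with faults ≤ 20 is 2.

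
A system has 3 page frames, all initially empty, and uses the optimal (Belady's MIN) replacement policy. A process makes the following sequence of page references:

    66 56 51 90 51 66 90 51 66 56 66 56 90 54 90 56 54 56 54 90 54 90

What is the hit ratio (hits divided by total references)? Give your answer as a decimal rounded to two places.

0.73

66: miss, frames {66}
56: miss, frames {66,56}
51: miss, frames {66,56,51}
90: miss, evict 56, frames {66,51,90}
51: hit
66: hit
90: hit
51: hit
66: hit
56: miss, evict 51, frames {66,90,56}
66: hit
56: hit
90: hit
54: miss, evict 66, frames {90,56,54}
90: hit
56: hit
54: hit
56: hit
54: hit
90: hit
54: hit
90: hit
Hits: 16 of 22 references → 16/22 = 0.7273.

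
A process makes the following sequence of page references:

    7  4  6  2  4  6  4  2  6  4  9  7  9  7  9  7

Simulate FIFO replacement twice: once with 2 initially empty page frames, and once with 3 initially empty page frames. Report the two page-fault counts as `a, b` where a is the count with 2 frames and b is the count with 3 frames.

10, 6

2 frames: F F F F F F . F . F F F . . . . → 10 faults.
3 frames: F F F F . . . . . . F F . . . . → 6 faults.
6 < 10: adding a frame reduced faults, as is typical.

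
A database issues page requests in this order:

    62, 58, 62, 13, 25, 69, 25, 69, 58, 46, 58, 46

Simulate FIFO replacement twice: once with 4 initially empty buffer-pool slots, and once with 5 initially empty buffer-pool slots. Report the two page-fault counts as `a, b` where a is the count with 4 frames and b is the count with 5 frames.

4 frames: F F . F F F . . . F F . → 7 faults.
5 frames: F F . F F F . . . F . . → 6 faults.
6 < 7: adding a frame reduced faults, as is typical.

7, 6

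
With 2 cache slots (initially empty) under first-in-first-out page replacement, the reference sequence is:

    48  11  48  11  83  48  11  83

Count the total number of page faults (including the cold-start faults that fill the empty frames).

48 → fault, frames {48}
11 → fault, frames {48,11}
48 → hit
11 → hit
83 → fault, evict 48, frames {11,83}
48 → fault, evict 11, frames {83,48}
11 → fault, evict 83, frames {48,11}
83 → fault, evict 48, frames {11,83}
Page faults: 6.

6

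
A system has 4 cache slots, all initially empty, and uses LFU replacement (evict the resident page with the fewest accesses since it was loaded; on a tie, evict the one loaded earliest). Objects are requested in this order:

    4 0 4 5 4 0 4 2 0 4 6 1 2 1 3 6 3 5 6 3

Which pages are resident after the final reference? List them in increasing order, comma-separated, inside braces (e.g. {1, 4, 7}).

{0, 1, 3, 4}

4 -> miss, frames (4)
0 -> miss, frames (4 0)
4 -> hit
5 -> miss, frames (4 0 5)
4 -> hit
0 -> hit
4 -> hit
2 -> miss, frames (4 0 5 2)
0 -> hit
4 -> hit
6 -> miss, evict 5, frames (4 0 2 6)
1 -> miss, evict 2, frames (4 0 6 1)
2 -> miss, evict 6, frames (4 0 1 2)
1 -> hit
3 -> miss, evict 2, frames (4 0 1 3)
6 -> miss, evict 3, frames (4 0 1 6)
3 -> miss, evict 6, frames (4 0 1 3)
5 -> miss, evict 3, frames (4 0 1 5)
6 -> miss, evict 5, frames (4 0 1 6)
3 -> miss, evict 6, frames (4 0 1 3)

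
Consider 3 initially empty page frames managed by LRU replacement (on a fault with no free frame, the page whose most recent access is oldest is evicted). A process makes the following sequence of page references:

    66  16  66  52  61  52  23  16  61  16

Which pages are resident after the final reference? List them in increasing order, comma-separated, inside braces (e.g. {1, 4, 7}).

66 -> miss, frames [66]
16 -> miss, frames [66, 16]
66 -> hit
52 -> miss, frames [16, 66, 52]
61 -> miss, evict 16, frames [66, 52, 61]
52 -> hit
23 -> miss, evict 66, frames [61, 52, 23]
16 -> miss, evict 61, frames [52, 23, 16]
61 -> miss, evict 52, frames [23, 16, 61]
16 -> hit

{16, 23, 61}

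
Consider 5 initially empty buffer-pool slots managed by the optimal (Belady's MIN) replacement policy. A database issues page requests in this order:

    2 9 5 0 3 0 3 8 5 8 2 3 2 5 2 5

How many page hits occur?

2 -> miss, frames (2)
9 -> miss, frames (2 9)
5 -> miss, frames (2 9 5)
0 -> miss, frames (2 9 5 0)
3 -> miss, frames (2 9 5 0 3)
0 -> hit
3 -> hit
8 -> miss, evict 0, frames (2 9 5 3 8)
5 -> hit
8 -> hit
2 -> hit
3 -> hit
2 -> hit
5 -> hit
2 -> hit
5 -> hit
Hits: 10.

10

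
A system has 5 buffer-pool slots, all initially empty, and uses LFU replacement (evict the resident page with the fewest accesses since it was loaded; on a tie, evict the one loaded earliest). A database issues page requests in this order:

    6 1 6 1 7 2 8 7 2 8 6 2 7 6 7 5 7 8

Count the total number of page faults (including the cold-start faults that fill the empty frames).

6

6 → fault, frames (6)
1 → fault, frames (6 1)
6 → hit
1 → hit
7 → fault, frames (6 1 7)
2 → fault, frames (6 1 7 2)
8 → fault, frames (6 1 7 2 8)
7 → hit
2 → hit
8 → hit
6 → hit
2 → hit
7 → hit
6 → hit
7 → hit
5 → fault, evict 1, frames (6 7 2 8 5)
7 → hit
8 → hit
Page faults: 6.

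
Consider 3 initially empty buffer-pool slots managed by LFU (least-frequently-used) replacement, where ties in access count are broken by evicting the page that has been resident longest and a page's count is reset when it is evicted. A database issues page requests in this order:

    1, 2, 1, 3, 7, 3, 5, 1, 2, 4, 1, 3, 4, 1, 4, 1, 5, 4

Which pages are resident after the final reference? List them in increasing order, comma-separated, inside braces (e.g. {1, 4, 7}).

1 → miss, frames {1}
2 → miss, frames {1,2}
1 → hit
3 → miss, frames {1,2,3}
7 → miss, evict 2, frames {1,3,7}
3 → hit
5 → miss, evict 7, frames {1,3,5}
1 → hit
2 → miss, evict 5, frames {1,3,2}
4 → miss, evict 2, frames {1,3,4}
1 → hit
3 → hit
4 → hit
1 → hit
4 → hit
1 → hit
5 → miss, evict 3, frames {1,4,5}
4 → hit

{1, 4, 5}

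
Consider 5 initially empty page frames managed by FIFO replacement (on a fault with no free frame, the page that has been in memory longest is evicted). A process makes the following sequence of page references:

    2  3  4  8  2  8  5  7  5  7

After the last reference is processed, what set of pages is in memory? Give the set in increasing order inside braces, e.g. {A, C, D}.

{3, 4, 5, 7, 8}

2: fault, frames [2]
3: fault, frames [2, 3]
4: fault, frames [2, 3, 4]
8: fault, frames [2, 3, 4, 8]
2: hit
8: hit
5: fault, frames [2, 3, 4, 8, 5]
7: fault, evict 2, frames [3, 4, 8, 5, 7]
5: hit
7: hit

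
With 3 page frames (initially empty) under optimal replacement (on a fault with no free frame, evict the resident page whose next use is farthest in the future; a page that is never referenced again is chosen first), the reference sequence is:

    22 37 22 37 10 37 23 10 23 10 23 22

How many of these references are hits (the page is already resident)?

22 → fault, frames (22)
37 → fault, frames (22 37)
22 → hit
37 → hit
10 → fault, frames (22 37 10)
37 → hit
23 → fault, evict 37, frames (22 10 23)
10 → hit
23 → hit
10 → hit
23 → hit
22 → hit
Hits: 8.

8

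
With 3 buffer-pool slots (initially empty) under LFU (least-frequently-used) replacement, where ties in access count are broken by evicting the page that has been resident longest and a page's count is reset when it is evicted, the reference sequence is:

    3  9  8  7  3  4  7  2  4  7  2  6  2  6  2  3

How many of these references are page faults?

9

3: fault, frames {3}
9: fault, frames {3,9}
8: fault, frames {3,9,8}
7: fault, evict 3, frames {9,8,7}
3: fault, evict 9, frames {8,7,3}
4: fault, evict 8, frames {7,3,4}
7: hit
2: fault, evict 3, frames {7,4,2}
4: hit
7: hit
2: hit
6: fault, evict 4, frames {7,2,6}
2: hit
6: hit
2: hit
3: fault, evict 6, frames {7,2,3}
Page faults: 9.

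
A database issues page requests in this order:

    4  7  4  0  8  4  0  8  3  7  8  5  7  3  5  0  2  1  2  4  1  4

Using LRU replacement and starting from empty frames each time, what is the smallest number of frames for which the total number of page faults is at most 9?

5

f=1: 22 faults
f=2: 19 faults
f=3: 12 faults
f=4: 11 faults
f=5: 9 faults
f=6: 9 faults
f=7: 9 faults
f=8: 8 faults
Smallest f with faults ≤ 9 is 5.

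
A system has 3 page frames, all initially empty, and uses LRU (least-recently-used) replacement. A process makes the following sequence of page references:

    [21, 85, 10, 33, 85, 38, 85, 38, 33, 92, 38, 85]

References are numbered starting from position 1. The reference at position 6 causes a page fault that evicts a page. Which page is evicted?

10

pos 1: 21 → fault, frames (21)
pos 2: 85 → fault, frames (21 85)
pos 3: 10 → fault, frames (21 85 10)
pos 4: 33 → fault, evict 21, frames (85 10 33)
pos 5: 85 → hit
pos 6: 38 → fault, evict 10, frames (33 85 38)
At position 6, page 10 is evicted.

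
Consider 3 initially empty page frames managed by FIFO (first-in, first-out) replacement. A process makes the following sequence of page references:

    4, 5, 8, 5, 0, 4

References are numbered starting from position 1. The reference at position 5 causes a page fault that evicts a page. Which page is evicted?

4

pos 1: 4: miss, frames {4}
pos 2: 5: miss, frames {4,5}
pos 3: 8: miss, frames {4,5,8}
pos 4: 5: hit
pos 5: 0: miss, evict 4, frames {5,8,0}
At position 5, page 4 is evicted.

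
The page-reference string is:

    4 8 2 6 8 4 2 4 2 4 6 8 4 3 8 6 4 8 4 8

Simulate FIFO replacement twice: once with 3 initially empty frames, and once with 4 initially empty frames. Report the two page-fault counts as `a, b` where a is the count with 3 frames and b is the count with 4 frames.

10, 7

3 frames: F F F F . F . . . . . F . F . F F F . . → 10 faults.
4 frames: F F F F . . . . . . . . . F . . F F . . → 7 faults.
7 < 10: adding a frame reduced faults, as is typical.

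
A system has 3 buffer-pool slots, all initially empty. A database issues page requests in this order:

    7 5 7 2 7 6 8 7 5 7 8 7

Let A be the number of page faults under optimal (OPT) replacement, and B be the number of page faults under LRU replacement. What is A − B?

Under OPT: F F . F . F F . . . . . → 5 faults.
Under LRU: F F . F . F F . F . . . → 6 faults.
A − B = 5 − 6 = -1.

-1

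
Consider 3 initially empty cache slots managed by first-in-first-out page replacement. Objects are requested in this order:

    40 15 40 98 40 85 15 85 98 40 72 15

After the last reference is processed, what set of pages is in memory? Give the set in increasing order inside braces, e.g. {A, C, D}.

40 -> fault, frames (40)
15 -> fault, frames (40 15)
40 -> hit
98 -> fault, frames (40 15 98)
40 -> hit
85 -> fault, evict 40, frames (15 98 85)
15 -> hit
85 -> hit
98 -> hit
40 -> fault, evict 15, frames (98 85 40)
72 -> fault, evict 98, frames (85 40 72)
15 -> fault, evict 85, frames (40 72 15)

{15, 40, 72}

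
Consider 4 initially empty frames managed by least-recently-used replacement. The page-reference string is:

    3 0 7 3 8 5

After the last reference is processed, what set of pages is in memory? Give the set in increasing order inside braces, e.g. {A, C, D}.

3 -> miss, frames {3}
0 -> miss, frames {3,0}
7 -> miss, frames {3,0,7}
3 -> hit
8 -> miss, frames {0,7,3,8}
5 -> miss, evict 0, frames {7,3,8,5}

{3, 5, 7, 8}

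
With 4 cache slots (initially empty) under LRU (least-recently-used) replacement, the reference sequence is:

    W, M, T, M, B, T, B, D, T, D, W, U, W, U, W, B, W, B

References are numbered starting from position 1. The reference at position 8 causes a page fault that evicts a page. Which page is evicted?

W

pos 1: W → fault, frames {W}
pos 2: M → fault, frames {W,M}
pos 3: T → fault, frames {W,M,T}
pos 4: M → hit
pos 5: B → fault, frames {W,T,M,B}
pos 6: T → hit
pos 7: B → hit
pos 8: D → fault, evict W, frames {M,T,B,D}
At position 8, page W is evicted.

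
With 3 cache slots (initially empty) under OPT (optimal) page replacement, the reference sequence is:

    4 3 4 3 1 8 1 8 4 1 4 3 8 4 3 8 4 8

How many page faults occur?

4: miss, frames (4)
3: miss, frames (4 3)
4: hit
3: hit
1: miss, frames (4 3 1)
8: miss, evict 3, frames (4 1 8)
1: hit
8: hit
4: hit
1: hit
4: hit
3: miss, evict 1, frames (4 8 3)
8: hit
4: hit
3: hit
8: hit
4: hit
8: hit
Page faults: 5.

5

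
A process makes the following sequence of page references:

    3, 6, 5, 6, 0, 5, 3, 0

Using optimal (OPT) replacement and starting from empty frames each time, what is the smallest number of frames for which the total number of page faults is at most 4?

f=1: 8 faults
f=2: 5 faults
f=3: 4 faults
f=4: 4 faults
Smallest f with faults ≤ 4 is 3.

3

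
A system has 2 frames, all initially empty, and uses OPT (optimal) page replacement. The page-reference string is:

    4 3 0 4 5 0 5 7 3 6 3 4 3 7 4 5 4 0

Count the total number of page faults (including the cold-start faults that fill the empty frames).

11

4 -> miss, frames (4)
3 -> miss, frames (4 3)
0 -> miss, evict 3, frames (4 0)
4 -> hit
5 -> miss, evict 4, frames (0 5)
0 -> hit
5 -> hit
7 -> miss, evict 0, frames (5 7)
3 -> miss, evict 5, frames (7 3)
6 -> miss, evict 7, frames (3 6)
3 -> hit
4 -> miss, evict 6, frames (3 4)
3 -> hit
7 -> miss, evict 3, frames (4 7)
4 -> hit
5 -> miss, evict 7, frames (4 5)
4 -> hit
0 -> miss, evict 5, frames (4 0)
Page faults: 11.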